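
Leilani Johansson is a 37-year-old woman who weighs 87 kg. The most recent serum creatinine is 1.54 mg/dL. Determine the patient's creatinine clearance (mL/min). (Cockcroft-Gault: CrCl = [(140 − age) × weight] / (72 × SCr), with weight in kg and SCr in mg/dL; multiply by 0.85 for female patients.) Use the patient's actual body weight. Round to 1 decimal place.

CrCl = (140 − 37) × 87 / (72 × 1.54) × 0.85 = 8961.0 / 110.88 × 0.85 ≈ 68.7 mL/min

68.7 mL/min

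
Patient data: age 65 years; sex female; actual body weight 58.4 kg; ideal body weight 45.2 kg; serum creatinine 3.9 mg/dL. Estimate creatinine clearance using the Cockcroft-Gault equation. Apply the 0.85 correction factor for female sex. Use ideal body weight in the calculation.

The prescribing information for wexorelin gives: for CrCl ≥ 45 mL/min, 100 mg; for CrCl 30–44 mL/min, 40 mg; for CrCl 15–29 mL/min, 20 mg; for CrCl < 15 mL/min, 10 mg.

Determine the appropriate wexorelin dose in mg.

10 mg

CrCl = (140 − 65) × 45.2 / (72 × 3.9) × 0.85 = 3390.0 / 280.80 × 0.85 ≈ 10.3 mL/min
CrCl ≈ 10 mL/min → bracket < 15 mL/min.
Dose for this bracket: 10 mg.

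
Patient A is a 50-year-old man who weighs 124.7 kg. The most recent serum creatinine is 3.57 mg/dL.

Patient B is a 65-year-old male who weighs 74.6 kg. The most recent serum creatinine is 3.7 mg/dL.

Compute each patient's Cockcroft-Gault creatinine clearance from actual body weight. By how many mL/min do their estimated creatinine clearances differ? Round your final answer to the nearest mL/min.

23 mL/min

Patient A: CrCl = (140 − 50) × 124.7 / (72 × 3.57) = 11223.0 / 257.04 ≈ 43.7 mL/min
Patient B: CrCl = (140 − 65) × 74.6 / (72 × 3.7) = 5595.0 / 266.40 ≈ 21.0 mL/min
|43.7 − 21.0| = 22.7 mL/min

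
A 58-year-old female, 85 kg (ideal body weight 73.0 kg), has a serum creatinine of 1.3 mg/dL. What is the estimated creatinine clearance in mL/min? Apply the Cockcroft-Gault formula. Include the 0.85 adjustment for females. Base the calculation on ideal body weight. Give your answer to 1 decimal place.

54.4 mL/min

CrCl = (140 − 58) × 73 / (72 × 1.3) × 0.85 = 5986.0 / 93.60 × 0.85 ≈ 54.4 mL/min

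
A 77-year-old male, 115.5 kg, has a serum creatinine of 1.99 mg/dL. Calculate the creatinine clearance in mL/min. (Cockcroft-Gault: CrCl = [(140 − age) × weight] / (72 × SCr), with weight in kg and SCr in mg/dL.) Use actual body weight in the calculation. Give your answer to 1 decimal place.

50.8 mL/min

CrCl = (140 − 77) × 115.5 / (72 × 1.99) = 7276.5 / 143.28 ≈ 50.8 mL/min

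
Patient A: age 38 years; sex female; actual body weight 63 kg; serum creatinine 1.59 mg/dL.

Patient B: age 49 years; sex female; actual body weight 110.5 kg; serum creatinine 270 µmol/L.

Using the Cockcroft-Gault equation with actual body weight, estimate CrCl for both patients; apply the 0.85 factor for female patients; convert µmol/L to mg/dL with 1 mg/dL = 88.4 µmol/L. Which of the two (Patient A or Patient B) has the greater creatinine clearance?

Patient A

Patient A: CrCl = (140 − 38) × 63 / (72 × 1.59) × 0.85 = 6426.0 / 114.48 × 0.85 ≈ 47.7 mL/min
Patient B: SCr = 270 / 88.4 = 3.054 mg/dL
Patient B: CrCl = (140 − 49) × 110.5 / (72 × 3.054) × 0.85 = 10055.5 / 219.89 × 0.85 ≈ 38.9 mL/min
47.7 vs 38.9 mL/min → Patient A is higher.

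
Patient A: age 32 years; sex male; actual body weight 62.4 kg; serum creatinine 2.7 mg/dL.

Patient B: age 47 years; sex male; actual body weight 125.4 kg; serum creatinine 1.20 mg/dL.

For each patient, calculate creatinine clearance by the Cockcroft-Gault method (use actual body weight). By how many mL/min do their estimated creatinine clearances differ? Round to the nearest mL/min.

Patient A: CrCl = (140 − 32) × 62.4 / (72 × 2.7) = 6739.2 / 194.40 ≈ 34.7 mL/min
Patient B: CrCl = (140 − 47) × 125.4 / (72 × 1.2) = 11662.2 / 86.40 ≈ 135.0 mL/min
|34.7 − 135.0| = 100.3 mL/min

100 mL/min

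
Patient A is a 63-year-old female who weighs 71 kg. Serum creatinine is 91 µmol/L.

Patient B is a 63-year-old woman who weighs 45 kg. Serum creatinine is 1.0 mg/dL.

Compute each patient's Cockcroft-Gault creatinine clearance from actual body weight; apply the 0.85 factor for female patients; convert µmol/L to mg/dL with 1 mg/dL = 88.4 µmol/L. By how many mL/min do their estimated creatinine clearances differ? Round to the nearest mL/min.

Patient A: SCr = 91 / 88.4 = 1.029 mg/dL
Patient A: CrCl = (140 − 63) × 71 / (72 × 1.029) × 0.85 = 5467.0 / 74.09 × 0.85 ≈ 62.7 mL/min
Patient B: CrCl = (140 − 63) × 45 / (72 × 1) × 0.85 = 3465.0 / 72.00 × 0.85 ≈ 40.9 mL/min
|62.7 − 40.9| = 21.8 mL/min

22 mL/min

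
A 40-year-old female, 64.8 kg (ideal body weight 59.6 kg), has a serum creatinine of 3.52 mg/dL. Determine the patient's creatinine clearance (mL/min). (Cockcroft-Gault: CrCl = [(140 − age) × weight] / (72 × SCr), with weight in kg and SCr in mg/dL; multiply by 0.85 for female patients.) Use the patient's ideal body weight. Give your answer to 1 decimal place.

CrCl = (140 − 40) × 59.6 / (72 × 3.52) × 0.85 = 5960.0 / 253.44 × 0.85 ≈ 20.0 mL/min

20.0 mL/min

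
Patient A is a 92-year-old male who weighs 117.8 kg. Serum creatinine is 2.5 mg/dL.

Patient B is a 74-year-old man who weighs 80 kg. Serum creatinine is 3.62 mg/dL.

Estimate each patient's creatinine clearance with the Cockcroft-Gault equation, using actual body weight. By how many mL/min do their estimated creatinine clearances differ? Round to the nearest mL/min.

Patient A: CrCl = (140 − 92) × 117.8 / (72 × 2.5) = 5654.4 / 180.00 ≈ 31.4 mL/min
Patient B: CrCl = (140 − 74) × 80 / (72 × 3.62) = 5280.0 / 260.64 ≈ 20.3 mL/min
|31.4 − 20.3| = 11.1 mL/min

11 mL/min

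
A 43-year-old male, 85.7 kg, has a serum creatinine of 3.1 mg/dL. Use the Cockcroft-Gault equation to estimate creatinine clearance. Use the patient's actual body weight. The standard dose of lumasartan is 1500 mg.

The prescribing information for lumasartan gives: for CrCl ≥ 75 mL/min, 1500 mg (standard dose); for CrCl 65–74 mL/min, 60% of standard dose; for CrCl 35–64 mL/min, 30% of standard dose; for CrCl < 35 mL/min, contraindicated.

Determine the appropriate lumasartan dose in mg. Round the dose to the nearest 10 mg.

450 mg

CrCl = (140 − 43) × 85.7 / (72 × 3.1) = 8312.9 / 223.20 ≈ 37.2 mL/min
CrCl ≈ 37 mL/min → bracket 35–64 mL/min.
30% of 1500 mg = 450 mg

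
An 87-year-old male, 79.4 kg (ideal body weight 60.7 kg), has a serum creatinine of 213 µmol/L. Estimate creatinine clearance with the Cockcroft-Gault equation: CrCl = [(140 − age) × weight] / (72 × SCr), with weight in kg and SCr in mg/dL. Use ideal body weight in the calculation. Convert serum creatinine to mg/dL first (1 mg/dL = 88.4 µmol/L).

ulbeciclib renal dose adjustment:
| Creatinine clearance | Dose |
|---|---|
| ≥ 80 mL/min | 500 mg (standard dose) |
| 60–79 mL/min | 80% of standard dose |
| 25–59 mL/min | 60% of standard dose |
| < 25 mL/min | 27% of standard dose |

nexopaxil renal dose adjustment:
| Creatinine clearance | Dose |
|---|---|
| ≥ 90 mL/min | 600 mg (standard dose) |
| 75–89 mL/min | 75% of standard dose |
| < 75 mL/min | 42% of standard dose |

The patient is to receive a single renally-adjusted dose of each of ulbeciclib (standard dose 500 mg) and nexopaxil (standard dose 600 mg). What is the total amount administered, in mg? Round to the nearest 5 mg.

385 mg

SCr = 213 / 88.4 = 2.41 mg/dL
CrCl = (140 − 87) × 60.7 / (72 × 2.41) = 3217.1 / 173.52 ≈ 18.5 mL/min
CrCl ≈ 19 mL/min.
ulbeciclib: < 25 mL/min → 27% of 500 mg = 135 mg.
nexopaxil: < 75 mL/min → 42% of 600 mg = 252 mg.
Total = 135 + 252 = 387 mg.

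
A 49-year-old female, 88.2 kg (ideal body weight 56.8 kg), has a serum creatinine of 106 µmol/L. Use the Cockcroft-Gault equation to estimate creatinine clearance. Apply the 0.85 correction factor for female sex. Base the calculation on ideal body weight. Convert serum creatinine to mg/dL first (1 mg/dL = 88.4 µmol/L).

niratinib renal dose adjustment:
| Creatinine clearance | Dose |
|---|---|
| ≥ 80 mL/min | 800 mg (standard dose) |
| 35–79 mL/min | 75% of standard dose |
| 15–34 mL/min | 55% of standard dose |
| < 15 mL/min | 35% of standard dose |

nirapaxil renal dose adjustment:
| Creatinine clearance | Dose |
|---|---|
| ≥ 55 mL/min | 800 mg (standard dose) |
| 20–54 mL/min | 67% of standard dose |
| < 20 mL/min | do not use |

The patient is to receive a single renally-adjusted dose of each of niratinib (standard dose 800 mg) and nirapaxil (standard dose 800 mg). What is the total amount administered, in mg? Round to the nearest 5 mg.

1135 mg

SCr = 106 / 88.4 = 1.199 mg/dL
CrCl = (140 − 49) × 56.8 / (72 × 1.199) × 0.85 = 5168.8 / 86.33 × 0.85 ≈ 50.9 mL/min
CrCl ≈ 51 mL/min.
niratinib: 35–79 mL/min → 75% of 800 mg = 600 mg.
nirapaxil: 20–54 mL/min → 67% of 800 mg = 536 mg.
Total = 600 + 536 = 1136 mg.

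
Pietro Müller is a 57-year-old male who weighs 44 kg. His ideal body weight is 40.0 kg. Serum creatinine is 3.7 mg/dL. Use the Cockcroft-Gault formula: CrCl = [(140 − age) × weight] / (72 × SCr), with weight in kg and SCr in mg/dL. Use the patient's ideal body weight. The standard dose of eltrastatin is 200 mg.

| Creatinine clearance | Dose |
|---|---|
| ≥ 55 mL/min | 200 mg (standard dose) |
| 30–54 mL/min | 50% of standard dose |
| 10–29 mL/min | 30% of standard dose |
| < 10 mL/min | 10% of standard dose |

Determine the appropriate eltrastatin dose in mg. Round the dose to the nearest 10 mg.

60 mg

CrCl = (140 − 57) × 40 / (72 × 3.7) = 3320.0 / 266.40 ≈ 12.5 mL/min
CrCl ≈ 12 mL/min → bracket 10–29 mL/min.
30% of 200 mg = 60 mg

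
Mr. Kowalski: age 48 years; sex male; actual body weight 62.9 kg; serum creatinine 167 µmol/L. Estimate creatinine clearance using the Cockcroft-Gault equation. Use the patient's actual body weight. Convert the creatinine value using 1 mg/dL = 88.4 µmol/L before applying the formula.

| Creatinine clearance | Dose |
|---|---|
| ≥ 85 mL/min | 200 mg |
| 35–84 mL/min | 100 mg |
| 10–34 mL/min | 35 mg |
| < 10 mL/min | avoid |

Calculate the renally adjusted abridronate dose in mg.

100 mg

SCr = 167 / 88.4 = 1.889 mg/dL
CrCl = (140 − 48) × 62.9 / (72 × 1.889) = 5786.8 / 136.01 ≈ 42.5 mL/min
CrCl ≈ 43 mL/min → bracket 35–84 mL/min.
Dose for this bracket: 100 mg.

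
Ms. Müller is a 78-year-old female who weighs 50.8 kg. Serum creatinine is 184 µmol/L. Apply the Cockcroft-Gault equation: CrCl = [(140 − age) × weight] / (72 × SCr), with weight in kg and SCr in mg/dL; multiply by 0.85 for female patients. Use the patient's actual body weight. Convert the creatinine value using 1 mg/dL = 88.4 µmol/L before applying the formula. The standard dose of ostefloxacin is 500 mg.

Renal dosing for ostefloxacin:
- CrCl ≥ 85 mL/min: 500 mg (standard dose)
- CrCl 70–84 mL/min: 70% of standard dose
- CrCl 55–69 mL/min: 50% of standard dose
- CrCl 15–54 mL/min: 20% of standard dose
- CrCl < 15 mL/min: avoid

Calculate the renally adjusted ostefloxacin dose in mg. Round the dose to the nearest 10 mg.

100 mg

SCr = 184 / 88.4 = 2.081 mg/dL
CrCl = (140 − 78) × 50.8 / (72 × 2.081) × 0.85 = 3149.6 / 149.83 × 0.85 ≈ 17.9 mL/min
CrCl ≈ 18 mL/min → bracket 15–54 mL/min.
20% of 500 mg = 100 mg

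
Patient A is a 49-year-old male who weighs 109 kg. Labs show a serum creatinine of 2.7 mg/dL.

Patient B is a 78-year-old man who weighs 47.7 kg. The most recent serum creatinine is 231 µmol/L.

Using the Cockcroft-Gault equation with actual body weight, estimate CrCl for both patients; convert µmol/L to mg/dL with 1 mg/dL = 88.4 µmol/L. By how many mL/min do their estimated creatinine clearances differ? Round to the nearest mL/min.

35 mL/min

Patient A: CrCl = (140 − 49) × 109 / (72 × 2.7) = 9919.0 / 194.40 ≈ 51.0 mL/min
Patient B: SCr = 231 / 88.4 = 2.613 mg/dL
Patient B: CrCl = (140 − 78) × 47.7 / (72 × 2.613) = 2957.4 / 188.14 ≈ 15.7 mL/min
|51.0 − 15.7| = 35.3 mL/min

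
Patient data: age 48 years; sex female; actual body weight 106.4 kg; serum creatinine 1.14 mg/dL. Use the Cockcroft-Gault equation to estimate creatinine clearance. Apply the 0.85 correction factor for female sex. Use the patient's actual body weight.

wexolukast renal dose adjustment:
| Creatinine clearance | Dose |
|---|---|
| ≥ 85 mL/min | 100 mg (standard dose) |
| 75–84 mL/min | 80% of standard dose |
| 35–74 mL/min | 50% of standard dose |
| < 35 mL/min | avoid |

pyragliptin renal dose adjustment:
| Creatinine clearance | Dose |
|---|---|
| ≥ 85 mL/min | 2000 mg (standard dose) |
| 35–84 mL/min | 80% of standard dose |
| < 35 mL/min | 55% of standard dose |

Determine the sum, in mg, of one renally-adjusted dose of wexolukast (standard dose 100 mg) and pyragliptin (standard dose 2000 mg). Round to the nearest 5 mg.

2100 mg

CrCl = (140 − 48) × 106.4 / (72 × 1.14) × 0.85 = 9788.8 / 82.08 × 0.85 ≈ 101.4 mL/min
CrCl ≈ 101 mL/min.
wexolukast: ≥ 85 mL/min → 100% of 100 mg = 100 mg.
pyragliptin: ≥ 85 mL/min → 100% of 2000 mg = 2000 mg.
Total = 100 + 2000 = 2100 mg.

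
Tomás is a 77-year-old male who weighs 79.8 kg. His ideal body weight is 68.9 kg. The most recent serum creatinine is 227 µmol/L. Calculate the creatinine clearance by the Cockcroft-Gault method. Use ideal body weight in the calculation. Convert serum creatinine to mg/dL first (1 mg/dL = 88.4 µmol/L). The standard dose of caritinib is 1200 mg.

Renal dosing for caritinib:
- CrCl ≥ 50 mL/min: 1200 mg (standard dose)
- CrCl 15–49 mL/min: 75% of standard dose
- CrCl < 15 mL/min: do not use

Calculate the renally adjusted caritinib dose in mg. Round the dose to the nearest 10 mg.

SCr = 227 / 88.4 = 2.568 mg/dL
CrCl = (140 − 77) × 68.9 / (72 × 2.568) = 4340.7 / 184.90 ≈ 23.5 mL/min
CrCl ≈ 23 mL/min → bracket 15–49 mL/min.
75% of 1200 mg = 900 mg

900 mg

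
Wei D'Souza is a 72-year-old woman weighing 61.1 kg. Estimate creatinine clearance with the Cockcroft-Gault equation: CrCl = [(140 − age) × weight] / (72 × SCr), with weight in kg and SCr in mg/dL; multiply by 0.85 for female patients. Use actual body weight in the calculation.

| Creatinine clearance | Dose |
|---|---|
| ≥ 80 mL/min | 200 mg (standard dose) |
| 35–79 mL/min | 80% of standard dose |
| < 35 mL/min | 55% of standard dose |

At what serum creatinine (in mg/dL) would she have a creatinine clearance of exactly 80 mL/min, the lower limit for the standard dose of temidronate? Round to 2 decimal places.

Standard dose requires CrCl ≥ 80 mL/min.
Set (140 − 72) × 61.1 × 0.85 / (72 × SCr) = 80
SCr = (140 − 72) × 61.1 × 0.85 / (72 × 80) = 0.613 mg/dL

0.61 mg/dL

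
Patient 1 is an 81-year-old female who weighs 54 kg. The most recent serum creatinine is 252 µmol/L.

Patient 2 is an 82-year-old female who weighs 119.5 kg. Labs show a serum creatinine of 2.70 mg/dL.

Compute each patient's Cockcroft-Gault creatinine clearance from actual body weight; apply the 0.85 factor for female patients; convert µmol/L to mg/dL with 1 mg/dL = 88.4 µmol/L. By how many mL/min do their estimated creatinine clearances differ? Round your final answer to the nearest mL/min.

17 mL/min

Patient 1: SCr = 252 / 88.4 = 2.851 mg/dL
Patient 1: CrCl = (140 − 81) × 54 / (72 × 2.851) × 0.85 = 3186.0 / 205.27 × 0.85 ≈ 13.2 mL/min
Patient 2: CrCl = (140 − 82) × 119.5 / (72 × 2.7) × 0.85 = 6931.0 / 194.40 × 0.85 ≈ 30.3 mL/min
|13.2 − 30.3| = 17.1 mL/min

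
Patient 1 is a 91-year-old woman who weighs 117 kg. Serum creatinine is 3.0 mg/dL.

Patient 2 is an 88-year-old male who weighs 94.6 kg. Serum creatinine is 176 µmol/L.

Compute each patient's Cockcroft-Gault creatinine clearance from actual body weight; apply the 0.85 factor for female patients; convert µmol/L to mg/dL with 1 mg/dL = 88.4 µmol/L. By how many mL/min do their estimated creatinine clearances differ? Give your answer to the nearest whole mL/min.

Patient 1: CrCl = (140 − 91) × 117 / (72 × 3) × 0.85 = 5733.0 / 216.00 × 0.85 ≈ 22.6 mL/min
Patient 2: SCr = 176 / 88.4 = 1.991 mg/dL
Patient 2: CrCl = (140 − 88) × 94.6 / (72 × 1.991) = 4919.2 / 143.35 ≈ 34.3 mL/min
|22.6 − 34.3| = 11.7 mL/min

12 mL/min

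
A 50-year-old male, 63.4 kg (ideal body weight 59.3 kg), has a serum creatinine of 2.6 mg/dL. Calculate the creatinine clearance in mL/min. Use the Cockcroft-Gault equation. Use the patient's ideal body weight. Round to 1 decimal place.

28.5 mL/min

CrCl = (140 − 50) × 59.3 / (72 × 2.6) = 5337.0 / 187.20 ≈ 28.5 mL/min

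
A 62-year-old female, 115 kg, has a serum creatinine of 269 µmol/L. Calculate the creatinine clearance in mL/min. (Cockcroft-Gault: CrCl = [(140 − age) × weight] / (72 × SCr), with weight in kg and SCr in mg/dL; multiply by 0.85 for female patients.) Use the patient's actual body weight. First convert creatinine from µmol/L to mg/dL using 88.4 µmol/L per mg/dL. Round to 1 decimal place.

SCr = 269 / 88.4 = 3.043 mg/dL
CrCl = (140 − 62) × 115 / (72 × 3.043) × 0.85 = 8970.0 / 219.10 × 0.85 ≈ 34.8 mL/min

34.8 mL/min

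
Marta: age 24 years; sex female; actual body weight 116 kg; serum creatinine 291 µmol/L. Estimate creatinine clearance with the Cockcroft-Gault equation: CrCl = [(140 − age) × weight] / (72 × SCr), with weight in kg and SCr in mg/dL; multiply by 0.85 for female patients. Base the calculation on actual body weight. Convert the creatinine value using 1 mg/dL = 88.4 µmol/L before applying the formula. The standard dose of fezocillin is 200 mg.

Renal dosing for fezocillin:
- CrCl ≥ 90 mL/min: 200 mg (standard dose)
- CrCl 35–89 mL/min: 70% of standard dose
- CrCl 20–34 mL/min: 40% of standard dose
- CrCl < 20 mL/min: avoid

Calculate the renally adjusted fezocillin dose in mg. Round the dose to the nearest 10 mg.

SCr = 291 / 88.4 = 3.292 mg/dL
CrCl = (140 − 24) × 116 / (72 × 3.292) × 0.85 = 13456.0 / 237.02 × 0.85 ≈ 48.3 mL/min
CrCl ≈ 48 mL/min → bracket 35–89 mL/min.
70% of 200 mg = 140 mg

140 mg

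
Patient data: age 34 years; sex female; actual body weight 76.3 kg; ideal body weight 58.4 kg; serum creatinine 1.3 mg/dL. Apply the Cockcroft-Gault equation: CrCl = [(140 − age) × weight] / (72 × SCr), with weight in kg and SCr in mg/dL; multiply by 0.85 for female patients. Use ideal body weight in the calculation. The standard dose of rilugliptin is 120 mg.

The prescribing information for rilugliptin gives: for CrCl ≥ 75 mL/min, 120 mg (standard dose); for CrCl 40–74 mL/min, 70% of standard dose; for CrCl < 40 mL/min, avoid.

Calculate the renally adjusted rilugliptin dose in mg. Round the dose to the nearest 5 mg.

85 mg

CrCl = (140 − 34) × 58.4 / (72 × 1.3) × 0.85 = 6190.4 / 93.60 × 0.85 ≈ 56.2 mL/min
CrCl ≈ 56 mL/min → bracket 40–74 mL/min.
70% of 120 mg = 84 mg → 85 mg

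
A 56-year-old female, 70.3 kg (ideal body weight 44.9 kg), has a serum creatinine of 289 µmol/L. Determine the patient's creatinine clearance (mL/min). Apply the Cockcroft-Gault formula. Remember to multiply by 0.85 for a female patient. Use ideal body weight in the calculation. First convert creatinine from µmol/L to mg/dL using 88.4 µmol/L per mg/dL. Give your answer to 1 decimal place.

13.6 mL/min

SCr = 289 / 88.4 = 3.269 mg/dL
CrCl = (140 − 56) × 44.9 / (72 × 3.269) × 0.85 = 3771.6 / 235.37 × 0.85 ≈ 13.6 mL/min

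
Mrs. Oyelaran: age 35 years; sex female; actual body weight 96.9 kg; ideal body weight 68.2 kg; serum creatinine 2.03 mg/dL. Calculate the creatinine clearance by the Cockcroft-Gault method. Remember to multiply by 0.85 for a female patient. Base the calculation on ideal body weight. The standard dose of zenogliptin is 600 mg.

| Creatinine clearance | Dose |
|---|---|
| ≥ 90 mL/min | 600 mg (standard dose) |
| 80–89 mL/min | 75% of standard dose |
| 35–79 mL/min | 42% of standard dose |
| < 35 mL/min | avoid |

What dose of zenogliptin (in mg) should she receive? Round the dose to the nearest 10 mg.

CrCl = (140 − 35) × 68.2 / (72 × 2.03) × 0.85 = 7161.0 / 146.16 × 0.85 ≈ 41.6 mL/min
CrCl ≈ 42 mL/min → bracket 35–79 mL/min.
42% of 600 mg = 252 mg → 250 mg

250 mg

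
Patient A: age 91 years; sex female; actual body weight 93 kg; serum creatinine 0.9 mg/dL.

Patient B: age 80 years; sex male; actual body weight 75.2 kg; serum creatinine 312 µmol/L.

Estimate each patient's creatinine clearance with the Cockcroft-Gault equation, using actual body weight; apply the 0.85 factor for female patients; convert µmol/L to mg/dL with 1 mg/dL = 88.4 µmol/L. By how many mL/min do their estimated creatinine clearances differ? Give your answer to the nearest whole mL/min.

42 mL/min

Patient A: CrCl = (140 − 91) × 93 / (72 × 0.9) × 0.85 = 4557.0 / 64.80 × 0.85 ≈ 59.8 mL/min
Patient B: SCr = 312 / 88.4 = 3.529 mg/dL
Patient B: CrCl = (140 − 80) × 75.2 / (72 × 3.529) = 4512.0 / 254.09 ≈ 17.8 mL/min
|59.8 − 17.8| = 42.0 mL/min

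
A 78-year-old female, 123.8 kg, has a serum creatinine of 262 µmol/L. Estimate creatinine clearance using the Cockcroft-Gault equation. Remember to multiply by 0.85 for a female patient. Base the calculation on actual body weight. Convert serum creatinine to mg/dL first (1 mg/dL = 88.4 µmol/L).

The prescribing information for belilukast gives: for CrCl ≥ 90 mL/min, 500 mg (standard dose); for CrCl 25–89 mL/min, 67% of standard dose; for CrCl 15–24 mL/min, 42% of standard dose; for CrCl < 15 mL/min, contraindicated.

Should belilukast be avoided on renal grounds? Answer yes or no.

no

SCr = 262 / 88.4 = 2.964 mg/dL
CrCl = (140 − 78) × 123.8 / (72 × 2.964) × 0.85 = 7675.6 / 213.41 × 0.85 ≈ 30.6 mL/min
CrCl ≈ 31 mL/min, which is ≥ 15 mL/min.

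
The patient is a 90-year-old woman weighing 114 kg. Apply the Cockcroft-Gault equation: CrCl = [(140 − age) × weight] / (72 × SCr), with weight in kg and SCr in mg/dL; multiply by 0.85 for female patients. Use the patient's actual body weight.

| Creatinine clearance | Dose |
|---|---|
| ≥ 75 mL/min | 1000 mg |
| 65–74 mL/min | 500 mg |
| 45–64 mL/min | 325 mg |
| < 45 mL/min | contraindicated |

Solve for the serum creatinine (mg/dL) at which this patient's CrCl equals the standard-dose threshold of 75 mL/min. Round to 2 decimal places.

0.90 mg/dL

Standard dose requires CrCl ≥ 75 mL/min.
Set (140 − 90) × 114 × 0.85 / (72 × SCr) = 75
SCr = (140 − 90) × 114 × 0.85 / (72 × 75) = 0.897 mg/dL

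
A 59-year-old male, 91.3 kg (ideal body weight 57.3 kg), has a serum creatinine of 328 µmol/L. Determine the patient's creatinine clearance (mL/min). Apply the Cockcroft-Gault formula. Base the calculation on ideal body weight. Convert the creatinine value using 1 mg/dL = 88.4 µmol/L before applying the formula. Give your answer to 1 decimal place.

SCr = 328 / 88.4 = 3.71 mg/dL
CrCl = (140 − 59) × 57.3 / (72 × 3.71) = 4641.3 / 267.12 ≈ 17.4 mL/min

17.4 mL/min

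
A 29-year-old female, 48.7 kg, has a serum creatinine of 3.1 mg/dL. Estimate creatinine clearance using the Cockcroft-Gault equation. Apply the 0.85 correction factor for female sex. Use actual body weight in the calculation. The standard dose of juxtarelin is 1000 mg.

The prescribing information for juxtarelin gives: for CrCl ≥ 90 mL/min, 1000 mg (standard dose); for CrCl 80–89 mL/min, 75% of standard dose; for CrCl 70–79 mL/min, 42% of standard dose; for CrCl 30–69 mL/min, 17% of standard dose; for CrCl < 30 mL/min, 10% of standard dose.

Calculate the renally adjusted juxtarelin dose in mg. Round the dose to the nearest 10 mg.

CrCl = (140 − 29) × 48.7 / (72 × 3.1) × 0.85 = 5405.7 / 223.20 × 0.85 ≈ 20.6 mL/min
CrCl ≈ 21 mL/min → bracket < 30 mL/min.
10% of 1000 mg = 100 mg

100 mg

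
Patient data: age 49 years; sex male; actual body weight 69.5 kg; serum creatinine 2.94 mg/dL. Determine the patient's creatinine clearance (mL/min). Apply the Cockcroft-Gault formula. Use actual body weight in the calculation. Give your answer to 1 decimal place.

CrCl = (140 − 49) × 69.5 / (72 × 2.94) = 6324.5 / 211.68 ≈ 29.9 mL/min

29.9 mL/min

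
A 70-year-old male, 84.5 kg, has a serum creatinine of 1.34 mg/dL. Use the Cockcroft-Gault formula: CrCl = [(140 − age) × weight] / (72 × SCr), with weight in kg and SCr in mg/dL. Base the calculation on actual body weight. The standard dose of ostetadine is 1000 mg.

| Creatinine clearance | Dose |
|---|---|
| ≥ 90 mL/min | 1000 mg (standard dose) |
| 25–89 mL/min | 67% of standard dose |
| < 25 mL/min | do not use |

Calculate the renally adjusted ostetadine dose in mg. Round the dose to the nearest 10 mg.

CrCl = (140 − 70) × 84.5 / (72 × 1.34) = 5915.0 / 96.48 ≈ 61.3 mL/min
CrCl ≈ 61 mL/min → bracket 25–89 mL/min.
67% of 1000 mg = 670 mg

670 mg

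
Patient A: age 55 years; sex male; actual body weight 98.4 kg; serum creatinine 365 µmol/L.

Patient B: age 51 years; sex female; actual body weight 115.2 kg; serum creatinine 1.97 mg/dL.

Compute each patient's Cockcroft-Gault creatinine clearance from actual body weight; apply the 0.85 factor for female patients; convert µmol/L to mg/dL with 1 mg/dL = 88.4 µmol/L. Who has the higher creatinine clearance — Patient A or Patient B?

Patient B

Patient A: SCr = 365 / 88.4 = 4.129 mg/dL
Patient A: CrCl = (140 − 55) × 98.4 / (72 × 4.129) = 8364.0 / 297.29 ≈ 28.1 mL/min
Patient B: CrCl = (140 − 51) × 115.2 / (72 × 1.97) × 0.85 = 10252.8 / 141.84 × 0.85 ≈ 61.4 mL/min
28.1 vs 61.4 mL/min → Patient B is higher.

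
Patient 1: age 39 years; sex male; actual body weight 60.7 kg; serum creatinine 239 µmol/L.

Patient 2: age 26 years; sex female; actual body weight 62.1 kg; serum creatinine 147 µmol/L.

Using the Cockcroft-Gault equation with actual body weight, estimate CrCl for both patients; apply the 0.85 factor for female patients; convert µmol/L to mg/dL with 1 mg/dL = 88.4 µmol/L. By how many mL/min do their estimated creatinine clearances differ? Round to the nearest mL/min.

Patient 1: SCr = 239 / 88.4 = 2.704 mg/dL
Patient 1: CrCl = (140 − 39) × 60.7 / (72 × 2.704) = 6130.7 / 194.69 ≈ 31.5 mL/min
Patient 2: SCr = 147 / 88.4 = 1.663 mg/dL
Patient 2: CrCl = (140 − 26) × 62.1 / (72 × 1.663) × 0.85 = 7079.4 / 119.74 × 0.85 ≈ 50.3 mL/min
|31.5 − 50.3| = 18.8 mL/min

19 mL/min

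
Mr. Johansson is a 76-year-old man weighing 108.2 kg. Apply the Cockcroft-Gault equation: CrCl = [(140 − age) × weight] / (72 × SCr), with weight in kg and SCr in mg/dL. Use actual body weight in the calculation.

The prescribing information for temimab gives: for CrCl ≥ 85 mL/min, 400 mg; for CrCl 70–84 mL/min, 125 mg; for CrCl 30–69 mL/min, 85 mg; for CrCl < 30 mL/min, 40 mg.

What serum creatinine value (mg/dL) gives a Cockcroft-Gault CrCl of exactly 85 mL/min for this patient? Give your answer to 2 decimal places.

Standard dose requires CrCl ≥ 85 mL/min.
Set (140 − 76) × 108.2 / (72 × SCr) = 85
SCr = (140 − 76) × 108.2 / (72 × 85) = 1.132 mg/dL

1.13 mg/dL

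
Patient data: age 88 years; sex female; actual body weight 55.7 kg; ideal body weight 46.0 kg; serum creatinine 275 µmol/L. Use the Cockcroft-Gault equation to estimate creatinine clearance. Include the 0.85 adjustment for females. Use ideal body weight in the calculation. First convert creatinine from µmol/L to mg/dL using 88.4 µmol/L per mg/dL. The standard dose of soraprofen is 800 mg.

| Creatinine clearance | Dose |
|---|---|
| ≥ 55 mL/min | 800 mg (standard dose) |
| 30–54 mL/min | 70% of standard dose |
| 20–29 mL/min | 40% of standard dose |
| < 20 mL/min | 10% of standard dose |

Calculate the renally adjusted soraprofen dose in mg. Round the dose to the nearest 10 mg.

80 mg

SCr = 275 / 88.4 = 3.111 mg/dL
CrCl = (140 − 88) × 46 / (72 × 3.111) × 0.85 = 2392.0 / 223.99 × 0.85 ≈ 9.1 mL/min
CrCl ≈ 9 mL/min → bracket < 20 mL/min.
10% of 800 mg = 80 mg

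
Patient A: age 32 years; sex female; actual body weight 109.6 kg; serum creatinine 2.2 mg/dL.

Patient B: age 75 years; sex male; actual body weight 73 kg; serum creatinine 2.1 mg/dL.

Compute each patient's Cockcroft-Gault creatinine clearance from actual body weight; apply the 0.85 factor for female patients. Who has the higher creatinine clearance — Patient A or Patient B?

Patient A

Patient A: CrCl = (140 − 32) × 109.6 / (72 × 2.2) × 0.85 = 11836.8 / 158.40 × 0.85 ≈ 63.5 mL/min
Patient B: CrCl = (140 − 75) × 73 / (72 × 2.1) = 4745.0 / 151.20 ≈ 31.4 mL/min
63.5 vs 31.4 mL/min → Patient A is higher.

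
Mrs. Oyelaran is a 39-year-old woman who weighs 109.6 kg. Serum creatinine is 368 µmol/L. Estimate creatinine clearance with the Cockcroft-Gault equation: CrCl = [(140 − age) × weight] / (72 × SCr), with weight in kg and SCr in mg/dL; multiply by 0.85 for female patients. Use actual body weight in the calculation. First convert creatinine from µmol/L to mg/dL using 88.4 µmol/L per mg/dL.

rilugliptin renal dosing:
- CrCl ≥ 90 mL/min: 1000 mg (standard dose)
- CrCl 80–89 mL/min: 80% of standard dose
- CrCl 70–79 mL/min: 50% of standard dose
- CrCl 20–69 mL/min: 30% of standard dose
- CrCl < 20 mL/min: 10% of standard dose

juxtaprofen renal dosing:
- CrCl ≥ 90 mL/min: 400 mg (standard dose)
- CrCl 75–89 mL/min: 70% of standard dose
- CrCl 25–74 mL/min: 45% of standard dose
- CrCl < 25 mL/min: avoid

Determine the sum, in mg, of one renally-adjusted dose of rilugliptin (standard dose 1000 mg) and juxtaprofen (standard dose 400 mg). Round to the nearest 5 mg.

480 mg

SCr = 368 / 88.4 = 4.163 mg/dL
CrCl = (140 − 39) × 109.6 / (72 × 4.163) × 0.85 = 11069.6 / 299.74 × 0.85 ≈ 31.4 mL/min
CrCl ≈ 31 mL/min.
rilugliptin: 20–69 mL/min → 30% of 1000 mg = 300 mg.
juxtaprofen: 25–74 mL/min → 45% of 400 mg = 180 mg.
Total = 300 + 180 = 480 mg.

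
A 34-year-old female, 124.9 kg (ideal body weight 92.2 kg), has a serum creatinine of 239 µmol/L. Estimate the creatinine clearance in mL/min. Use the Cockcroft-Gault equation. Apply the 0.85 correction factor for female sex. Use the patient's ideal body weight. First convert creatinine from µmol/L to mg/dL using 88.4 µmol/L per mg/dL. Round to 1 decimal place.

SCr = 239 / 88.4 = 2.704 mg/dL
CrCl = (140 − 34) × 92.2 / (72 × 2.704) × 0.85 = 9773.2 / 194.69 × 0.85 ≈ 42.7 mL/min

42.7 mL/min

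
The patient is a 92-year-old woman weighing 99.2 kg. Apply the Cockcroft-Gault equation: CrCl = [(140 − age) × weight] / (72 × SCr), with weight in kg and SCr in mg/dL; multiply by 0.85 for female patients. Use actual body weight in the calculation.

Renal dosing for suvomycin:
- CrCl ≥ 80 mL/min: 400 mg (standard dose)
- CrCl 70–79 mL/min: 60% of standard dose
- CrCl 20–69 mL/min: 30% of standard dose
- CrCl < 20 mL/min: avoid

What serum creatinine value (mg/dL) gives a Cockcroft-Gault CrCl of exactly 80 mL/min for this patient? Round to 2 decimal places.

0.70 mg/dL

Standard dose requires CrCl ≥ 80 mL/min.
Set (140 − 92) × 99.2 × 0.85 / (72 × SCr) = 80
SCr = (140 − 92) × 99.2 × 0.85 / (72 × 80) = 0.703 mg/dL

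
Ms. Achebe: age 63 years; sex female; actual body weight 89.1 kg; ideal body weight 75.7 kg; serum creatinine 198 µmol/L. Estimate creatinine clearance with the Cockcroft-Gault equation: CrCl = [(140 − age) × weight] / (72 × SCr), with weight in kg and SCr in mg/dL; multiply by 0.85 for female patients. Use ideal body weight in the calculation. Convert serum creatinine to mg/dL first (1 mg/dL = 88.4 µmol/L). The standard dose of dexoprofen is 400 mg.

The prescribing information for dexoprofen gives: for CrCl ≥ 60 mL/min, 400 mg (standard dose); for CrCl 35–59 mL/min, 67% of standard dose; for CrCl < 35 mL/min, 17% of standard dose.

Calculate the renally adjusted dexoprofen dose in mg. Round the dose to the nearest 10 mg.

70 mg

SCr = 198 / 88.4 = 2.24 mg/dL
CrCl = (140 − 63) × 75.7 / (72 × 2.24) × 0.85 = 5828.9 / 161.28 × 0.85 ≈ 30.7 mL/min
CrCl ≈ 31 mL/min → bracket < 35 mL/min.
17% of 400 mg = 68 mg → 70 mg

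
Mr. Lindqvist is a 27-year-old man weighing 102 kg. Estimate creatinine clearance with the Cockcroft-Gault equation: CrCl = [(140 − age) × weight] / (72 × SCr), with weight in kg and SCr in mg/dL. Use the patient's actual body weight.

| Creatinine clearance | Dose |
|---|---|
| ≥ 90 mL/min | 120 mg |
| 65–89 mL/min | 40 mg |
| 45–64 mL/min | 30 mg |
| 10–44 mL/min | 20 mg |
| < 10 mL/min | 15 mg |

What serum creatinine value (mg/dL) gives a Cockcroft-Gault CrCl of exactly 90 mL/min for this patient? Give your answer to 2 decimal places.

1.78 mg/dL

Standard dose requires CrCl ≥ 90 mL/min.
Set (140 − 27) × 102 / (72 × SCr) = 90
SCr = (140 − 27) × 102 / (72 × 90) = 1.779 mg/dL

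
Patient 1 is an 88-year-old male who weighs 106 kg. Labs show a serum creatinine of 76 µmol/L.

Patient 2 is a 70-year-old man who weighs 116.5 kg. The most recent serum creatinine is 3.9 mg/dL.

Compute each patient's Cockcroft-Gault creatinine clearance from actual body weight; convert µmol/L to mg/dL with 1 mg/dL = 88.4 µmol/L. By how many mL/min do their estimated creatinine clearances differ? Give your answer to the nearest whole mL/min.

Patient 1: SCr = 76 / 88.4 = 0.86 mg/dL
Patient 1: CrCl = (140 − 88) × 106 / (72 × 0.86) = 5512.0 / 61.92 ≈ 89.0 mL/min
Patient 2: CrCl = (140 − 70) × 116.5 / (72 × 3.9) = 8155.0 / 280.80 ≈ 29.0 mL/min
|89.0 − 29.0| = 60.0 mL/min

60 mL/min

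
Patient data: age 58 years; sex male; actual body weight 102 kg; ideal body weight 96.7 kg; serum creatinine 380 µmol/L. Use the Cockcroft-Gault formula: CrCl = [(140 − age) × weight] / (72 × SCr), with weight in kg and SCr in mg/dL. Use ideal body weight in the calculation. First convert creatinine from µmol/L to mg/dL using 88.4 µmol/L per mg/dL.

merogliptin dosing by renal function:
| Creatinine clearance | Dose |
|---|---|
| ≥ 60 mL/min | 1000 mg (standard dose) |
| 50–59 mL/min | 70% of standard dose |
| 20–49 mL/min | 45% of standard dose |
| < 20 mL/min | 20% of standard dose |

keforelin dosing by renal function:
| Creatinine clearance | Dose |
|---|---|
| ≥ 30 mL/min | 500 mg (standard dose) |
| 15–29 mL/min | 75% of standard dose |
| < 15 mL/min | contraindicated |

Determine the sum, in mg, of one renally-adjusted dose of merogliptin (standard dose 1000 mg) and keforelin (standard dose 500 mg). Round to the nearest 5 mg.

SCr = 380 / 88.4 = 4.299 mg/dL
CrCl = (140 − 58) × 96.7 / (72 × 4.299) = 7929.4 / 309.53 ≈ 25.6 mL/min
CrCl ≈ 26 mL/min.
merogliptin: 20–49 mL/min → 45% of 1000 mg = 450 mg.
keforelin: 15–29 mL/min → 75% of 500 mg = 375 mg.
Total = 450 + 375 = 825 mg.

825 mg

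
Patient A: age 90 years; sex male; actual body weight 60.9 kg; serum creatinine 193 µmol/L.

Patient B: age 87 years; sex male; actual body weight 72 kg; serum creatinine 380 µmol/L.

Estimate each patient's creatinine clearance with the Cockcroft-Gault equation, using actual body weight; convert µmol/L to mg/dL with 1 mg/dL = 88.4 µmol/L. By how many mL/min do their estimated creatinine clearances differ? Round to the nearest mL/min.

Patient A: SCr = 193 / 88.4 = 2.183 mg/dL
Patient A: CrCl = (140 − 90) × 60.9 / (72 × 2.183) = 3045.0 / 157.18 ≈ 19.4 mL/min
Patient B: SCr = 380 / 88.4 = 4.299 mg/dL
Patient B: CrCl = (140 − 87) × 72 / (72 × 4.299) = 3816.0 / 309.53 ≈ 12.3 mL/min
|19.4 − 12.3| = 7.1 mL/min

7 mL/min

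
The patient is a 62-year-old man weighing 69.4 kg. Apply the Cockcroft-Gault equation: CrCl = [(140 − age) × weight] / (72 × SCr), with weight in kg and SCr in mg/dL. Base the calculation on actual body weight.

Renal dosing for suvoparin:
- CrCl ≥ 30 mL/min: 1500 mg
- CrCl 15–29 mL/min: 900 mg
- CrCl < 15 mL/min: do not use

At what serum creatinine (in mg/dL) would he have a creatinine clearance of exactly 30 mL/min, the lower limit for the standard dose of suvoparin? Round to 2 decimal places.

2.51 mg/dL

Standard dose requires CrCl ≥ 30 mL/min.
Set (140 − 62) × 69.4 / (72 × SCr) = 30
SCr = (140 − 62) × 69.4 / (72 × 30) = 2.506 mg/dL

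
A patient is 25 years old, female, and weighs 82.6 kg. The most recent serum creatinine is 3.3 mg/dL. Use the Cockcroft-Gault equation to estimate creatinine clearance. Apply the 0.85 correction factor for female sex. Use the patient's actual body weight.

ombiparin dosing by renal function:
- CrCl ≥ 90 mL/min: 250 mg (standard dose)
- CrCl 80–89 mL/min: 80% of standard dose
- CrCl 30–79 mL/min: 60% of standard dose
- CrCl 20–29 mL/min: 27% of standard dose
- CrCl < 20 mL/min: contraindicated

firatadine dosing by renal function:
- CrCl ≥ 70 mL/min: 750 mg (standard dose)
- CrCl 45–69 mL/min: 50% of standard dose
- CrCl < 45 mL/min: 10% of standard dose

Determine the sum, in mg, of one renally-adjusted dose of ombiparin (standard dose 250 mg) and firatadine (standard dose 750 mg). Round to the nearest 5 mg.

225 mg

CrCl = (140 − 25) × 82.6 / (72 × 3.3) × 0.85 = 9499.0 / 237.60 × 0.85 ≈ 34.0 mL/min
CrCl ≈ 34 mL/min.
ombiparin: 30–79 mL/min → 60% of 250 mg = 150 mg.
firatadine: < 45 mL/min → 10% of 750 mg = 75 mg.
Total = 150 + 75 = 225 mg.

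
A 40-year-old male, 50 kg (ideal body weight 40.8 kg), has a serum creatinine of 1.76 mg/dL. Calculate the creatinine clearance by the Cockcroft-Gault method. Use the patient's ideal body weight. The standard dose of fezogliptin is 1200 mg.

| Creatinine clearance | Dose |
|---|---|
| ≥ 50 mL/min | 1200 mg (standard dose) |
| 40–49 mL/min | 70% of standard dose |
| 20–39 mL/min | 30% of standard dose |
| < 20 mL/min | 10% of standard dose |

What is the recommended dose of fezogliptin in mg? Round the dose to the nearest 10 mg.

360 mg

CrCl = (140 − 40) × 40.8 / (72 × 1.76) = 4080.0 / 126.72 ≈ 32.2 mL/min
CrCl ≈ 32 mL/min → bracket 20–39 mL/min.
30% of 1200 mg = 360 mg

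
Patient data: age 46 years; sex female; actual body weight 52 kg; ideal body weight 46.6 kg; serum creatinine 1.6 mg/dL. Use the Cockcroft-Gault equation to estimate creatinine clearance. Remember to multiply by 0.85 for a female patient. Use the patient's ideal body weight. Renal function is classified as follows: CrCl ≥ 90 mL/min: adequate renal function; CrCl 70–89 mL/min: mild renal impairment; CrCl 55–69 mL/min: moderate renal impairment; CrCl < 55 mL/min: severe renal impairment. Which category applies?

CrCl = (140 − 46) × 46.6 / (72 × 1.6) × 0.85 = 4380.4 / 115.20 × 0.85 ≈ 32.3 mL/min
32 mL/min falls in the 'severe renal impairment' range.

severe renal impairment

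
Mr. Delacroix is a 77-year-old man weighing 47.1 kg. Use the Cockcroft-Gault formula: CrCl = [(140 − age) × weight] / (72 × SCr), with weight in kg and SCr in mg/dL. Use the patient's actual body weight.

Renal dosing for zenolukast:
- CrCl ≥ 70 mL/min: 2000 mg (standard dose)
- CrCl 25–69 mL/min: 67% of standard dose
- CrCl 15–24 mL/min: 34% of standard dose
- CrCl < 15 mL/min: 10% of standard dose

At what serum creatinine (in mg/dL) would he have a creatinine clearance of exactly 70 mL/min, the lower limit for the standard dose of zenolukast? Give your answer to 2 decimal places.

0.59 mg/dL

Standard dose requires CrCl ≥ 70 mL/min.
Set (140 − 77) × 47.1 / (72 × SCr) = 70
SCr = (140 − 77) × 47.1 / (72 × 70) = 0.589 mg/dL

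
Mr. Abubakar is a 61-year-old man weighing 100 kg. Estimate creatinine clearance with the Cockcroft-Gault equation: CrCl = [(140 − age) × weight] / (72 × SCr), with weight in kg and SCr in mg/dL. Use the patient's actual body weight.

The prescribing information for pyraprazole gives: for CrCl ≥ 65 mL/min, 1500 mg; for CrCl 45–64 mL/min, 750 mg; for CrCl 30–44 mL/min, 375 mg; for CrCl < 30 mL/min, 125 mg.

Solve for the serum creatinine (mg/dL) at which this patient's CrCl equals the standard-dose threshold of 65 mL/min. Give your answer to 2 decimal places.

Standard dose requires CrCl ≥ 65 mL/min.
Set (140 − 61) × 100 / (72 × SCr) = 65
SCr = (140 − 61) × 100 / (72 × 65) = 1.688 mg/dL

1.69 mg/dL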